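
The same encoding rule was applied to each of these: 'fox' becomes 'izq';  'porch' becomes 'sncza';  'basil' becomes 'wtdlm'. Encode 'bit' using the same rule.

etm

Read the word backwards and shift each letter +11.
For bit: reverse → tib; then shift: t+11=e, i+11=t, b+11=m.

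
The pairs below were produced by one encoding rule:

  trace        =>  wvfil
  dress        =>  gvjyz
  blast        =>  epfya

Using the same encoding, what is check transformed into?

fljir

In trace: t→w is +3, r→v is +4, a→f is +5, c→i is +6 — the shift increases by 1 each position. Letter i (0-indexed) is shifted by i+3, so successive shifts are 3, 4, 5, ….
For check: c+3=f, h+4=l, e+5=j, c+6=i, k+7=r.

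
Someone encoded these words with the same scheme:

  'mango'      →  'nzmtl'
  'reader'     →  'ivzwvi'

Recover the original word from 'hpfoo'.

skull

Each pair mirrors across the alphabet (m↔n, a↔z, n↔m): positions sum to 25. This is the alphabet-reversal cipher (Atbash): a becomes z, b becomes y, etc.
Reversing it on hpfoo: h↔s, p↔k, f↔u, o↔l, o↔l.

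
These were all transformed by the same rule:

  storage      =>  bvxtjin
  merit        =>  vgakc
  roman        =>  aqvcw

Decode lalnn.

Shifts by position in storage: pos 0: s→b (+9), pos 1: t→v (+2), pos 2: o→x (+9), pos 3: r→t (+2) — repeating every 2. The shifts repeat in a cycle of length 2: positions 0,1,… shift by +9, +2, then the pattern repeats.
Decoding lalnn: l−9=c, a−2=y, l−9=c, n−2=l, n−9=e.

cycle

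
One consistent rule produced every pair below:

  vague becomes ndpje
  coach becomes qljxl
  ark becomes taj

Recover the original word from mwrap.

The output letters match the input read backwards, each shifted +9: vague reversed is eugav. The word is reversed, then every letter is shifted forward by 9.
Reversing it on mwrap: shift back: m−9=d, w−9=n, r−9=i, a−9=r, p−9=g → dnirg; then reverse → grind.

grind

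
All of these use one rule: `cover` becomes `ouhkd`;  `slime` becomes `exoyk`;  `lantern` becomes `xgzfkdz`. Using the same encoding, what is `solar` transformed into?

The shift depends on letter class: consonant c→o is +12, but vowel o→u is +6. Two shifts are in play — +6 for a/e/i/o/u, +12 for every other letter.
On solar: s(cons)+12=e, o(vowel)+6=u, l(cons)+12=x, a(vowel)+6=g, r(cons)+12=d.

euxgd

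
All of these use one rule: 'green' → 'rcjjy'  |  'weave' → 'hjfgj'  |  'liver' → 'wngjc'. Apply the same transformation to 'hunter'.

szyejc

The shift depends on letter class: consonant g→r is +11, but vowel e→j is +5. The rule splits by letter class: vowels +5, consonants +11.
For hunter: h(cons)+11=s, u(vowel)+5=z, n(cons)+11=y, t(cons)+11=e, e(vowel)+5=j, r(cons)+11=c.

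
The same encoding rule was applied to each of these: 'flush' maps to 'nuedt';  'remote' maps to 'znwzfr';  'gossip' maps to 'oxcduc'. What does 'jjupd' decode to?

baker

In flush: f→n is +8, l→u is +9, u→e is +10, s→d is +11 — the shift increases by 1 each position. Each letter shifts forward by (position + 8), i.e. 8, 9, 10, … — the shift grows by one for each successive letter.
Decoding jjupd: j−8=b, j−9=a, u−10=k, p−11=e, d−12=r.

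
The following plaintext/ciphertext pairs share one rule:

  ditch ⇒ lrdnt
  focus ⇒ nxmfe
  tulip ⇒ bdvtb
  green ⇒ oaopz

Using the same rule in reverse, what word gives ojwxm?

The shift increases by 1 at each position, starting from +8: 8, 9, 10, ….
Decoding ojwxm: o−8=g, j−9=a, w−10=m, x−11=m, m−12=a.

gamma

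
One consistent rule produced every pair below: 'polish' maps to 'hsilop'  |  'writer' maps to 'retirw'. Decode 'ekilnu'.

unlike

The output letters match the input read backwards: polish reversed is hsilop. The word is simply reversed.
Reversing it on ekilnu: then reverse → unlike.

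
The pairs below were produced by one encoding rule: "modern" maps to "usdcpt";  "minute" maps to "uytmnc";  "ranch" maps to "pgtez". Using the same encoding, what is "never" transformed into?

Each letter's alphabet position (a=0..z=25) is mapped through 25·x+6 mod 26 — an affine cipher.
Applying it to never: n(13)→25·13+6≡19=t; e(4)→25·4+6≡2=c; v(21)→25·21+6≡11=l; e(4)→25·4+6≡2=c; r(17)→25·17+6≡15=p (all mod 26).

tclcp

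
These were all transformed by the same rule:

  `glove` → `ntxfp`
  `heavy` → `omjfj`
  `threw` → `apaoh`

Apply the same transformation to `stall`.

In glove: g→n is +7, l→t is +8, o→x is +9, v→f is +10 — the shift increases by 1 each position. Each letter shifts forward by (position + 7), i.e. 7, 8, 9, … — the shift grows by one for each successive letter.
For stall: s+7=z, t+8=b, a+9=j, l+10=v, l+11=w.

zbjvw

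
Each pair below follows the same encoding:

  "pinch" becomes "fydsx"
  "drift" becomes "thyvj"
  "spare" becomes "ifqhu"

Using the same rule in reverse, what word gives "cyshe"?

Compare letters: p→f is +16, i→y is +16, n→d is +16 — a constant shift. Every letter moves 16 places later in the alphabet, wrapping around z→a.
Reversing it on cyshe: c−16=m, y−16=i, s−16=c, h−16=r, e−16=o.

micro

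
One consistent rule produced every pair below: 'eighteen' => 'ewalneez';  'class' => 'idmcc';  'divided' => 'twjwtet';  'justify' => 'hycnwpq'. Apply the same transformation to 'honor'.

e(4)→e(4) and i(8)→w(22) fit y≡11x+12 (mod 26); the inverse of 11 mod 26 is 19. Each letter's alphabet position (a=0..z=25) is mapped through 11·x+12 mod 26 — an affine cipher.
Applying it to honor: h(7)→11·7+12≡11=l; o(14)→11·14+12≡10=k; n(13)→11·13+12≡25=z; o(14)→11·14+12≡10=k; r(17)→11·17+12≡17=r (all mod 26).

lkzkr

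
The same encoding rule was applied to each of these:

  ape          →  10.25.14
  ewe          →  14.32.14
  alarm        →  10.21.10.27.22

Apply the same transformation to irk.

Letters become their 1-based position plus 9 (so a→10, b→11, …).
Applying it to irk: i=9→18, r=18→27, k=11→20.

18.27.20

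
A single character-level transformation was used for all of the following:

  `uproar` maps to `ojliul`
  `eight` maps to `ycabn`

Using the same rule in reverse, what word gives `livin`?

Compare letters: u→o is +20, p→j is +20, r→l is +20 — a constant shift. Every letter moves 20 places later in the alphabet, wrapping around z→a.
Undoing it on livin: l−20=r, i−20=o, v−20=b, i−20=o, n−20=t.

robot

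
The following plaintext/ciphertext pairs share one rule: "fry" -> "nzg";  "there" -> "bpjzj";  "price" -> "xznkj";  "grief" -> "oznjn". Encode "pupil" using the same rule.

Two shifts are in play — +5 for a/e/i/o/u, +8 for every other letter.
On pupil: p(cons)+8=x, u(vowel)+5=z, p(cons)+8=x, i(vowel)+5=n, l(cons)+8=t.

xzxnt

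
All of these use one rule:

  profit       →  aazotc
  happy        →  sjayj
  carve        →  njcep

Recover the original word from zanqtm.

orchid

Shifts by position in profit: pos 0: p→a (+11), pos 1: r→a (+9), pos 2: o→z (+11), pos 3: f→o (+9) — repeating every 2. The shifts repeat in a cycle of length 2: positions 0,1,… shift by +11, +9, then the pattern repeats.
Decoding zanqtm: z−11=o, a−9=r, n−11=c, q−9=h, t−11=i, m−9=d.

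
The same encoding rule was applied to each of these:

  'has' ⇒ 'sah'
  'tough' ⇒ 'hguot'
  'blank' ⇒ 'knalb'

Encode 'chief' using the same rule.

feihc

The output letters match the input read backwards: has reversed is sah. It's just the letters in reverse order.
For chief: reverse → feihc.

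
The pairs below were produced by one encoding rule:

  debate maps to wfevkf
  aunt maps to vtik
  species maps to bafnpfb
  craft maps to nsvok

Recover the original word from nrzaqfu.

d(3)→w(22) and e(4)→f(5) fit y≡9x+21 (mod 26); the inverse of 9 mod 26 is 3. Treating letters as 0–25, the rule is x ↦ 9x + 21 (mod 26).
Reversing it on nrzaqfu: n(13)→3·(13−21)≡2=c; r(17)→3·(17−21)≡14=o; z(25)→3·(25−21)≡12=m; a(0)→3·(0−21)≡15=p; q(16)→3·(16−21)≡11=l; f(5)→3·(5−21)≡4=e; u(20)→3·(20−21)≡23=x (all mod 26).

complex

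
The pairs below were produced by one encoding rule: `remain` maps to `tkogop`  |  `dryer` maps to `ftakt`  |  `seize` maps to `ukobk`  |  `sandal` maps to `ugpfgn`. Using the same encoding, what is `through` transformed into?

The rule splits by letter class: vowels +6, consonants +2.
For through: t(cons)+2=v, h(cons)+2=j, r(cons)+2=t, o(vowel)+6=u, u(vowel)+6=a, g(cons)+2=i, h(cons)+2=j.

vjtuaij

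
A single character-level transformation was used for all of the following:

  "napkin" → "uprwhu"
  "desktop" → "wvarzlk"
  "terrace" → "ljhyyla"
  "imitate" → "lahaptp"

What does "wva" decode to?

top

The output letters match the input read backwards, each shifted +7: napkin reversed is nikpan. The word is reversed, then every letter is shifted forward by 7.
Decoding wva: shift back: w−7=p, v−7=o, a−7=t → pot; then reverse → top.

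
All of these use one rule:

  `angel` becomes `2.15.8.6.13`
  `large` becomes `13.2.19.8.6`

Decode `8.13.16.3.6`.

globe

a is letter #1 and maps to 2: an offset of 1. Each letter is replaced by its alphabet position (a=1..z=26) + 1.
Undoing it on 8.13.16.3.6: 8→(8−1)÷1=7=g, 13→(13−1)÷1=12=l, 16→(16−1)÷1=15=o, 3→(3−1)÷1=2=b, 6→(6−1)÷1=5=e.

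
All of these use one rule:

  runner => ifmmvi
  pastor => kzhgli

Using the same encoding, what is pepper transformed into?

Each letter is replaced by its mirror in the alphabet: a↔z, b↔y, c↔x, and so on (the Atbash cipher).
For pepper: p↔k, e↔v, p↔k, p↔k, e↔v, r↔i.

kvkkvi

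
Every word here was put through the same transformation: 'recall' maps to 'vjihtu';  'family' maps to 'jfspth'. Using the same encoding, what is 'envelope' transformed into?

isbltxzp

In recall: r→v is +4, e→j is +5, c→i is +6, a→h is +7 — the shift increases by 1 each position. Each letter shifts forward by (position + 4), i.e. 4, 5, 6, … — the shift grows by one for each successive letter.
On envelope: e+4=i, n+5=s, v+6=b, e+7=l, l+8=t, o+9=x, p+10=z, e+11=p.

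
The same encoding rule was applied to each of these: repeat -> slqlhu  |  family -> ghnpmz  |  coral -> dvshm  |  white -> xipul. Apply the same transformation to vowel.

The shift depends on letter class: consonant r→s is +1, but vowel e→l is +7. Two shifts are in play — +7 for a/e/i/o/u, +1 for every other letter.
Applying it to vowel: v(cons)+1=w, o(vowel)+7=v, w(cons)+1=x, e(vowel)+7=l, l(cons)+1=m.

wvxlm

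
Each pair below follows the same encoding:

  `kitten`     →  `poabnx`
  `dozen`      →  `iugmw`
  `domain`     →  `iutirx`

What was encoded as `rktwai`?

memory

In kitten: k→p is +5, i→o is +6, t→a is +7, t→b is +8 — the shift increases by 1 each position. The shift increases by 1 at each position, starting from +5: 5, 6, 7, ….
Reversing it on rktwai: r−5=m, k−6=e, t−7=m, w−8=o, a−9=r, i−10=y.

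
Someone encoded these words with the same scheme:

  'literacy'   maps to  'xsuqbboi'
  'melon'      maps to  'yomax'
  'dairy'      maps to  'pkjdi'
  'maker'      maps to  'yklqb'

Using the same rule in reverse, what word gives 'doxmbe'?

reward

A repeating key of period 3 is used — shifts +12, +10, +1 over and over.
Reversing it on doxmbe: d−12=r, o−10=e, x−1=w, m−12=a, b−10=r, e−1=d.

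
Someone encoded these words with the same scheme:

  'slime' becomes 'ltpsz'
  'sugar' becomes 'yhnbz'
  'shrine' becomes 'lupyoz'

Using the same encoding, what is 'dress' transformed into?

zzlyk

The output letters match the input read backwards, each shifted +7: slime reversed is emils. Two steps: reverse the string, then apply a Caesar shift of +7.
Applying it to dress: reverse → sserd; then shift: s+7=z, s+7=z, e+7=l, r+7=y, d+7=k.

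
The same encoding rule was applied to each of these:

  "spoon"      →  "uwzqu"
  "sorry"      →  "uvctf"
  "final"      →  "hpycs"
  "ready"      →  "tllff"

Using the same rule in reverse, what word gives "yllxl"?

weave

Shifts by position in spoon: pos 0: s→u (+2), pos 1: p→w (+7), pos 2: o→z (+11), pos 3: o→q (+2), pos 4: n→u (+7) — repeating every 3. It's a Vigenère-style cipher with numeric key [2,7,11]: position i shifts by key[i mod 3].
Reversing it on yllxl: y−2=w, l−7=e, l−11=a, x−2=v, l−7=e.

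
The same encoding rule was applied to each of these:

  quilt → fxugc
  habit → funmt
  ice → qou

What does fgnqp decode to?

The output letters match the input read backwards, each shifted +12: quilt reversed is tliuq. Two steps: reverse the string, then apply a Caesar shift of +12.
Undoing it on fgnqp: shift back: f−12=t, g−12=u, n−12=b, q−12=e, p−12=d → tubed; then reverse → debut.

debut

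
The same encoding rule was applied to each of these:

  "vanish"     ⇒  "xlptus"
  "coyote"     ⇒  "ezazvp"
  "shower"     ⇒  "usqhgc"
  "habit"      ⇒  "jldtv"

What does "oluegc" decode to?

Shifts by position in vanish: pos 0: v→x (+2), pos 1: a→l (+11), pos 2: n→p (+2), pos 3: i→t (+11) — repeating every 2. It's a Vigenère-style cipher with numeric key [2,11]: position i shifts by key[i mod 2].
Reversing it on oluegc: o−2=m, l−11=a, u−2=s, e−11=t, g−2=e, c−11=r.

master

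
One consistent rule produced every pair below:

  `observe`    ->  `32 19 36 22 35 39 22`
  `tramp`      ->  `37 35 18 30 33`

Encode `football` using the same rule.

23 32 32 37 19 18 29 29

o is letter #15 and maps to 32: an offset of 17. The number is (letter's place in the alphabet, a=1) + 17.
On football: f=6→23, o=15→32, o=15→32, t=20→37, b=2→19, a=1→18, l=12→29, l=12→29.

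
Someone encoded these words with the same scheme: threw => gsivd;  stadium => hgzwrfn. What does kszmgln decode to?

Each pair mirrors across the alphabet (t↔g, h↔s, r↔i): positions sum to 25. Letters are reflected about the middle of the alphabet (position → 25−position): Atbash.
Reversing it on kszmgln: k↔p, s↔h, z↔a, m↔n, g↔t, l↔o, n↔m.

phantom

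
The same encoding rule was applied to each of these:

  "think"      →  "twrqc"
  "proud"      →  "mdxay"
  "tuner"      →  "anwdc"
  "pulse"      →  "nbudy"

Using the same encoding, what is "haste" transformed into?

ncbjq

The output letters match the input read backwards, each shifted +9: think reversed is kniht. Two steps: reverse the string, then apply a Caesar shift of +9.
Applying it to haste: reverse → etsah; then shift: e+9=n, t+9=c, s+9=b, a+9=j, h+9=q.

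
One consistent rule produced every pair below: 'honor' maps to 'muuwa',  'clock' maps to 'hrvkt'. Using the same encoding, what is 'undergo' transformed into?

In honor: h→m is +5, o→u is +6, n→u is +7, o→w is +8 — the shift increases by 1 each position. The shift increases by 1 at each position, starting from +5: 5, 6, 7, ….
Applying it to undergo: u+5=z, n+6=t, d+7=k, e+8=m, r+9=a, g+10=q, o+11=z.

ztkmaqz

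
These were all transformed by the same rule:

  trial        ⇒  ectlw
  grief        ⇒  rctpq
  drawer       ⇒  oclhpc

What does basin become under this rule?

Compare letters: t→e is +11, r→c is +11, i→t is +11 — a constant shift. This is a Caesar cipher with shift 11.
On basin: b+11=m, a+11=l, s+11=d, i+11=t, n+11=y.

mldty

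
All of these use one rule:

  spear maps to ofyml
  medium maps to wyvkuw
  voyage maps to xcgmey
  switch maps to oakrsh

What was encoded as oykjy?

s(18)→o(14) and p(15)→f(5) fit y≡3x+12 (mod 26); the inverse of 3 mod 26 is 9. This is an affine cipher: with a=0,…,z=25, each position x becomes (3x+12) mod 26.
Decoding oykjy: o(14)→9·(14−12)≡18=s; y(24)→9·(24−12)≡4=e; k(10)→9·(10−12)≡8=i; j(9)→9·(9−12)≡25=z; y(24)→9·(24−12)≡4=e (all mod 26).

seize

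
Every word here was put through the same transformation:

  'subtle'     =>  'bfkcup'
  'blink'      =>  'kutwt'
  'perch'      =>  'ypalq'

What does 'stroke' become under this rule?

bcaztp

The shift depends on letter class: consonant s→b is +9, but vowel u→f is +11. The rule splits by letter class: vowels +11, consonants +9.
On stroke: s(cons)+9=b, t(cons)+9=c, r(cons)+9=a, o(vowel)+11=z, k(cons)+9=t, e(vowel)+11=p.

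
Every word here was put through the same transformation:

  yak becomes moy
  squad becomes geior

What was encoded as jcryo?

It's a constant shift of +14 (ROT14).
Reversing it on jcryo: j−14=v, c−14=o, r−14=d, y−14=k, o−14=a.

vodka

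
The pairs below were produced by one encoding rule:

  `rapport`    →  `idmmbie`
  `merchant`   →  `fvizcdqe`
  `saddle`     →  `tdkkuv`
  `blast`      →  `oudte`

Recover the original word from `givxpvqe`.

frequent

This is an affine cipher: with a=0,…,z=25, each position x becomes (11x+3) mod 26.
Reversing it on givxpvqe: g(6)→19·(6−3)≡5=f; i(8)→19·(8−3)≡17=r; v(21)→19·(21−3)≡4=e; x(23)→19·(23−3)≡16=q; p(15)→19·(15−3)≡20=u; v(21)→19·(21−3)≡4=e; q(16)→19·(16−3)≡13=n; e(4)→19·(4−3)≡19=t (all mod 26).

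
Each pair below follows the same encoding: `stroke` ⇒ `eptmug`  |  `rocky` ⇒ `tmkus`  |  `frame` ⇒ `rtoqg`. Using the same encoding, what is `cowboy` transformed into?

Each letter's alphabet position (a=0..z=25) is mapped through 11·x+14 mod 26 — an affine cipher.
On cowboy: c(2)→11·2+14≡10=k; o(14)→11·14+14≡12=m; w(22)→11·22+14≡22=w; b(1)→11·1+14≡25=z; o(14)→11·14+14≡12=m; y(24)→11·24+14≡18=s (all mod 26).

kmwzms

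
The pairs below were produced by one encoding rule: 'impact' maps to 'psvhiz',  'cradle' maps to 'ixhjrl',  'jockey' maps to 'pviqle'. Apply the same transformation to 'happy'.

The shift depends on letter class: consonant m→s is +6, but vowel i→p is +7. Vowels shift forward by 7 and consonants shift forward by 6.
On happy: h(cons)+6=n, a(vowel)+7=h, p(cons)+6=v, p(cons)+6=v, y(cons)+6=e.

nhvve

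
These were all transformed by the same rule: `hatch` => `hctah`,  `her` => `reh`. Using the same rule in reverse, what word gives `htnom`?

month

The output letters match the input read backwards: hatch reversed is hctah. It's just the letters in reverse order.
Decoding htnom: then reverse → month.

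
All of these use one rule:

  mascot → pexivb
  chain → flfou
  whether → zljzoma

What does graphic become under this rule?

jvfvoql

In mascot: m→p is +3, a→e is +4, s→x is +5, c→i is +6 — the shift increases by 1 each position. Letter i (0-indexed) is shifted by i+3, so successive shifts are 3, 4, 5, ….
Applying it to graphic: g+3=j, r+4=v, a+5=f, p+6=v, h+7=o, i+8=q, c+9=l.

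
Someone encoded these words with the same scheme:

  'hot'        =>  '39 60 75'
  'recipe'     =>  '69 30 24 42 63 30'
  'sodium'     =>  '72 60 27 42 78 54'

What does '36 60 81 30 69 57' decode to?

govern

h(#8)→39 and o(#15)→60: differences scale by 3, so n = 3·pos + 15. With a=1..z=26, the number is 3·pos + 15.
Undoing it on 36 60 81 30 69 57: 36→(36−15)÷3=7=g, 60→(60−15)÷3=15=o, 81→(81−15)÷3=22=v, 30→(30−15)÷3=5=e, 69→(69−15)÷3=18=r, 57→(57−15)÷3=14=n.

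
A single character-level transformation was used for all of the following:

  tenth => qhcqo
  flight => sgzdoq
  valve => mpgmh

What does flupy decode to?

t(19)→q(16) and e(4)→h(7) fit y≡11x+15 (mod 26); the inverse of 11 mod 26 is 19. This is an affine cipher: with a=0,…,z=25, each position x becomes (11x+15) mod 26.
Undoing it on flupy: f(5)→19·(5−15)≡18=s; l(11)→19·(11−15)≡2=c; u(20)→19·(20−15)≡17=r; p(15)→19·(15−15)≡0=a; y(24)→19·(24−15)≡15=p (all mod 26).

scrap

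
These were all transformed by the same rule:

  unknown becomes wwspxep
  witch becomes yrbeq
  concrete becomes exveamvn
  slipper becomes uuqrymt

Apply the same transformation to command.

exuojvf

Shifts by position in unknown: pos 0: u→w (+2), pos 1: n→w (+9), pos 2: k→s (+8), pos 3: n→p (+2), pos 4: o→x (+9), pos 5: w→e (+8) — repeating every 3. The shifts repeat in a cycle of length 3: positions 0,1,… shift by +2, +9, +8, then the pattern repeats.
On command: c+2=e, o+9=x, m+8=u, m+2=o, a+9=j, n+8=v, d+2=f.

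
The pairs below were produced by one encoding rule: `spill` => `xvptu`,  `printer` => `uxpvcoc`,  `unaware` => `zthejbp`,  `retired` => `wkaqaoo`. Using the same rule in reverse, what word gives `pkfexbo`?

keyword

In spill: s→x is +5, p→v is +6, i→p is +7, l→t is +8 — the shift increases by 1 each position. The shift increases by 1 at each position, starting from +5: 5, 6, 7, ….
Undoing it on pkfexbo: p−5=k, k−6=e, f−7=y, e−8=w, x−9=o, b−10=r, o−11=d.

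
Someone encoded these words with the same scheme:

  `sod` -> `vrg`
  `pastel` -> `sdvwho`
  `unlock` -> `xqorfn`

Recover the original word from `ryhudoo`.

Compare letters: s→v is +3, o→r is +3, d→g is +3 — a constant shift. It's a constant shift of +3 (ROT3).
Undoing it on ryhudoo: r−3=o, y−3=v, h−3=e, u−3=r, d−3=a, o−3=l, o−3=l.

overall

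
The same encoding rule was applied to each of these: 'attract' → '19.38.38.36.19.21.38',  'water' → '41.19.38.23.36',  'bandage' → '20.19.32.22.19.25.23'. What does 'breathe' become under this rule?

a is letter #1 and maps to 19: an offset of 18. Each letter is replaced by its alphabet position (a=1..z=26) + 18.
For breathe: b=2→20, r=18→36, e=5→23, a=1→19, t=20→38, h=8→26, e=5→23.

20.36.23.19.38.26.23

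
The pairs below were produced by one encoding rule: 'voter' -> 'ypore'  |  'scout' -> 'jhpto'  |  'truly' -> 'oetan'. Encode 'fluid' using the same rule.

v(21)→y(24) and o(14)→p(15) fit y≡5x+23 (mod 26); the inverse of 5 mod 26 is 21. Each letter's alphabet position (a=0..z=25) is mapped through 5·x+23 mod 26 — an affine cipher.
For fluid: f(5)→5·5+23≡22=w; l(11)→5·11+23≡0=a; u(20)→5·20+23≡19=t; i(8)→5·8+23≡11=l; d(3)→5·3+23≡12=m (all mod 26).

watlm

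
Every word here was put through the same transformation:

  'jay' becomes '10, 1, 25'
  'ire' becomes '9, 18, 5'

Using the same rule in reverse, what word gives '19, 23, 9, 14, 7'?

swing

j is letter #10 and maps to 10: an offset of 0. Letters become their 1-indexed alphabet positions: a=1 … z=26.
Decoding 19, 23, 9, 14, 7: 19=s, 23=w, 9=i, 14=n, 7=g.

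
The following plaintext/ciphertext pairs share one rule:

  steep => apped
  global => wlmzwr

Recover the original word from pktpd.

The output letters match the input read backwards, each shifted +11: steep reversed is peets. Read the word backwards and shift each letter +11.
Undoing it on pktpd: shift back: p−11=e, k−11=z, t−11=i, p−11=e, d−11=s → ezies; then reverse → seize.

seize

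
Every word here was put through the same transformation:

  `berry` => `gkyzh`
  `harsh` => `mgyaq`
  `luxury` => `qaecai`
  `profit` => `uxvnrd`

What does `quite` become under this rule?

Each letter shifts forward by (position + 5), i.e. 5, 6, 7, … — the shift grows by one for each successive letter.
Applying it to quite: q+5=v, u+6=a, i+7=p, t+8=b, e+9=n.

vapbn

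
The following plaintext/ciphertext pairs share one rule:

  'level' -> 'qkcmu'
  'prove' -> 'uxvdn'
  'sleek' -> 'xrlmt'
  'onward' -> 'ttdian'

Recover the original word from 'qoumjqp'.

lineage

In level: l→q is +5, e→k is +6, v→c is +7, e→m is +8 — the shift increases by 1 each position. Letter i (0-indexed) is shifted by i+5, so successive shifts are 5, 6, 7, ….
Decoding qoumjqp: q−5=l, o−6=i, u−7=n, m−8=e, j−9=a, q−10=g, p−11=e.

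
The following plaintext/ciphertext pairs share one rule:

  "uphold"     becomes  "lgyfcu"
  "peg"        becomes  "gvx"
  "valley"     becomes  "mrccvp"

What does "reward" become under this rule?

Compare letters: u→l is +17, p→g is +17, h→y is +17 — a constant shift. Each letter is shifted forward by 17 in the alphabet (a Caesar shift of +17).
Applying it to reward: r+17=i, e+17=v, w+17=n, a+17=r, r+17=i, d+17=u.

ivnriu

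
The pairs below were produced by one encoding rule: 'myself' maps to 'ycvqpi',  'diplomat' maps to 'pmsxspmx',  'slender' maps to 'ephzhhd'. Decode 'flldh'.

Shifts by position in myself: pos 0: m→y (+12), pos 1: y→c (+4), pos 2: s→v (+3), pos 3: e→q (+12), pos 4: l→p (+4), pos 5: f→i (+3) — repeating every 3. The shifts repeat in a cycle of length 3: positions 0,1,… shift by +12, +4, +3, then the pattern repeats.
Undoing it on flldh: f−12=t, l−4=h, l−3=i, d−12=r, h−4=d.

third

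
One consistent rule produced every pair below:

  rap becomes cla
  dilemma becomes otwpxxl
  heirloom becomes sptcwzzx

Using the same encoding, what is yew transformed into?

It's a constant shift of +11 (ROT11).
On yew: y+11=j, e+11=p, w+11=h.

jph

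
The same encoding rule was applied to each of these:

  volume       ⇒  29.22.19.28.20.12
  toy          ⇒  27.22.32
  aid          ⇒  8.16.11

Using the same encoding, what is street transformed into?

v is letter #22 and maps to 29: an offset of 7. Letters become their 1-based position plus 7 (so a→8, b→9, …).
Applying it to street: s=19→26, t=20→27, r=18→25, e=5→12, e=5→12, t=20→27.

26.27.25.12.12.27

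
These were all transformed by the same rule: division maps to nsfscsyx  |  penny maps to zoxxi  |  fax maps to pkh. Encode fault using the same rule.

pkevd

Each letter is shifted forward by 10 in the alphabet (a Caesar shift of +10).
On fault: f+10=p, a+10=k, u+10=e, l+10=v, t+10=d.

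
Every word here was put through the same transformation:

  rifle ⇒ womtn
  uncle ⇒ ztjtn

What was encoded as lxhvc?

In rifle: r→w is +5, i→o is +6, f→m is +7, l→t is +8 — the shift increases by 1 each position. Letter i (0-indexed) is shifted by i+5, so successive shifts are 5, 6, 7, ….
Decoding lxhvc: l−5=g, x−6=r, h−7=a, v−8=n, c−9=t.

grant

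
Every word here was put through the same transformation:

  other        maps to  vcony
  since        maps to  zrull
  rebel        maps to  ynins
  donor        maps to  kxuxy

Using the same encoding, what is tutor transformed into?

The shifts repeat in a cycle of length 2: positions 0,1,… shift by +7, +9, then the pattern repeats.
On tutor: t+7=a, u+9=d, t+7=a, o+9=x, r+7=y.

adaxy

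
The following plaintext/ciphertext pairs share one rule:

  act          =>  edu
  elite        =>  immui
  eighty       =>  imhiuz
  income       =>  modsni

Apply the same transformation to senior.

The shift depends on letter class: consonant c→d is +1, but vowel a→e is +4. Two shifts are in play — +4 for a/e/i/o/u, +1 for every other letter.
Applying it to senior: s(cons)+1=t, e(vowel)+4=i, n(cons)+1=o, i(vowel)+4=m, o(vowel)+4=s, r(cons)+1=s.

tiomss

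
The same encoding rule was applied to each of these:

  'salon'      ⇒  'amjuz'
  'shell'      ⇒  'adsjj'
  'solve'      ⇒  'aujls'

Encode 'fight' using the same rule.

nyidv

s(18)→a(0) and a(0)→m(12) fit y≡21x+12 (mod 26); the inverse of 21 mod 26 is 5. Treating letters as 0–25, the rule is x ↦ 21x + 12 (mod 26).
On fight: f(5)→21·5+12≡13=n; i(8)→21·8+12≡24=y; g(6)→21·6+12≡8=i; h(7)→21·7+12≡3=d; t(19)→21·19+12≡21=v (all mod 26).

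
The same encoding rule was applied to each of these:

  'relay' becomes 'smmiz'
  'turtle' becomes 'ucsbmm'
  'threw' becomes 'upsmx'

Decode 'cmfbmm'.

beetle

Shifts by position in relay: pos 0: r→s (+1), pos 1: e→m (+8), pos 2: l→m (+1), pos 3: a→i (+8) — repeating every 2. A repeating key of period 2 is used — shifts +1, +8 over and over.
Undoing it on cmfbmm: c−1=b, m−8=e, f−1=e, b−8=t, m−1=l, m−8=e.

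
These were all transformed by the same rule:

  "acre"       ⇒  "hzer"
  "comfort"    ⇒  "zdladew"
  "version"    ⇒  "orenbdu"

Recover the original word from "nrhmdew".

seaport

a(0)→h(7) and c(2)→z(25) fit y≡9x+7 (mod 26); the inverse of 9 mod 26 is 3. Each letter's alphabet position (a=0..z=25) is mapped through 9·x+7 mod 26 — an affine cipher.
Decoding nrhmdew: n(13)→3·(13−7)≡18=s; r(17)→3·(17−7)≡4=e; h(7)→3·(7−7)≡0=a; m(12)→3·(12−7)≡15=p; d(3)→3·(3−7)≡14=o; e(4)→3·(4−7)≡17=r; w(22)→3·(22−7)≡19=t (all mod 26).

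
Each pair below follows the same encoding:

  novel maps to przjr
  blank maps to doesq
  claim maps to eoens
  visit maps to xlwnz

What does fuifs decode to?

dream

In novel: n→p is +2, o→r is +3, v→z is +4, e→j is +5 — the shift increases by 1 each position. Each letter shifts forward by (position + 2), i.e. 2, 3, 4, … — the shift grows by one for each successive letter.
Decoding fuifs: f−2=d, u−3=r, i−4=e, f−5=a, s−6=m.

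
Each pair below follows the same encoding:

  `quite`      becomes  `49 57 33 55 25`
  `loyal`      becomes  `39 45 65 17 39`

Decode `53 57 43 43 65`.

sunny

Each letter becomes 2×(its alphabet position, a=1..z=26) + 15.
Undoing it on 53 57 43 43 65: 53→(53−15)÷2=19=s, 57→(57−15)÷2=21=u, 43→(43−15)÷2=14=n, 43→(43−15)÷2=14=n, 65→(65−15)÷2=25=y.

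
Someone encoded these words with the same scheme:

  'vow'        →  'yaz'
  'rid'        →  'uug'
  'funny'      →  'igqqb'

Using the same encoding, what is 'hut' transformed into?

kgw

The shift depends on letter class: consonant v→y is +3, but vowel o→a is +12. Vowels shift forward by 12 and consonants shift forward by 3.
For hut: h(cons)+3=k, u(vowel)+12=g, t(cons)+3=w.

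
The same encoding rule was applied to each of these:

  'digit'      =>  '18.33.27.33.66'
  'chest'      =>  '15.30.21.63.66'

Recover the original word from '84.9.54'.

d(#4)→18 and i(#9)→33: differences scale by 3, so n = 3·pos + 6. Each letter becomes 3×(its alphabet position, a=1..z=26) + 6.
Decoding 84.9.54: 84→(84−6)÷3=26=z, 9→(9−6)÷3=1=a, 54→(54−6)÷3=16=p.

zap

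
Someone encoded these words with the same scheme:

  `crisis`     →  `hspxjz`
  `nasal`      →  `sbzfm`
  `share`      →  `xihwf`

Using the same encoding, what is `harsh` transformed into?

A repeating key of period 3 is used — shifts +5, +1, +7 over and over.
On harsh: h+5=m, a+1=b, r+7=y, s+5=x, h+1=i.

mbyxi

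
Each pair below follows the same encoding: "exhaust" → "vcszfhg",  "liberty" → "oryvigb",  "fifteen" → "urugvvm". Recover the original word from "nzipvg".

market

Each pair mirrors across the alphabet (e↔v, x↔c, h↔s): positions sum to 25. Letters are reflected about the middle of the alphabet (position → 25−position): Atbash.
Reversing it on nzipvg: n↔m, z↔a, i↔r, p↔k, v↔e, g↔t.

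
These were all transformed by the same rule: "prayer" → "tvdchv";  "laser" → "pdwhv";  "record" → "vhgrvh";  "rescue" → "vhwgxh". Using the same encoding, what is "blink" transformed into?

The shift depends on letter class: consonant p→t is +4, but vowel a→d is +3. Two shifts are in play — +3 for a/e/i/o/u, +4 for every other letter.
On blink: b(cons)+4=f, l(cons)+4=p, i(vowel)+3=l, n(cons)+4=r, k(cons)+4=o.

fplro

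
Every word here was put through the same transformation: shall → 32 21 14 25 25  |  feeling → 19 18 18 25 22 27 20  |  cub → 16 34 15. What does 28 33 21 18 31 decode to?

s is letter #19 and maps to 32: an offset of 13. Each letter is replaced by its alphabet position (a=1..z=26) + 13.
Reversing it on 28 33 21 18 31: 28→(28−13)÷1=15=o, 33→(33−13)÷1=20=t, 21→(21−13)÷1=8=h, 18→(18−13)÷1=5=e, 31→(31−13)÷1=18=r.

other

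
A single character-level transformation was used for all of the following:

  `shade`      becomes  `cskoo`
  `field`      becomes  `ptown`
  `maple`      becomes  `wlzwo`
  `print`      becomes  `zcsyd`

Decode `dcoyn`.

Shifts by position in shade: pos 0: s→c (+10), pos 1: h→s (+11), pos 2: a→k (+10), pos 3: d→o (+11) — repeating every 2. A repeating key of period 2 is used — shifts +10, +11 over and over.
Decoding dcoyn: d−10=t, c−11=r, o−10=e, y−11=n, n−10=d.

trend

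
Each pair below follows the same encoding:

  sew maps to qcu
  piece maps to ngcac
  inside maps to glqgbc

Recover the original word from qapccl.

screen

Compare letters: s→q is +24, e→c is +24, w→u is +24 — a constant shift. This is a Caesar cipher with shift 24.
Undoing it on qapccl: q−24=s, a−24=c, p−24=r, c−24=e, c−24=e, l−24=n.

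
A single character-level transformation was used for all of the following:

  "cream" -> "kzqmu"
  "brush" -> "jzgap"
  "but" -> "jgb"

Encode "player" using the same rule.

xtmgqz

The shift depends on letter class: consonant c→k is +8, but vowel e→q is +12. Vowels shift forward by 12 and consonants shift forward by 8.
Applying it to player: p(cons)+8=x, l(cons)+8=t, a(vowel)+12=m, y(cons)+8=g, e(vowel)+12=q, r(cons)+8=z.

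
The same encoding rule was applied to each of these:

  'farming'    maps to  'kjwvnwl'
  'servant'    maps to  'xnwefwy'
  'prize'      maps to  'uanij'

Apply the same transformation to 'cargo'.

Shifts by position in farming: pos 0: f→k (+5), pos 1: a→j (+9), pos 2: r→w (+5), pos 3: m→v (+9) — repeating every 2. It's a Vigenère-style cipher with numeric key [5,9]: position i shifts by key[i mod 2].
On cargo: c+5=h, a+9=j, r+5=w, g+9=p, o+5=t.

hjwpt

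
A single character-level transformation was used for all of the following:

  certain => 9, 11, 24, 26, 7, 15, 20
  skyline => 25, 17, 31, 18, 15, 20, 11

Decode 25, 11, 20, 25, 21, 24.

The number is (letter's place in the alphabet, a=1) + 6.
Undoing it on 25, 11, 20, 25, 21, 24: 25→(25−6)÷1=19=s, 11→(11−6)÷1=5=e, 20→(20−6)÷1=14=n, 25→(25−6)÷1=19=s, 21→(21−6)÷1=15=o, 24→(24−6)÷1=18=r.

sensor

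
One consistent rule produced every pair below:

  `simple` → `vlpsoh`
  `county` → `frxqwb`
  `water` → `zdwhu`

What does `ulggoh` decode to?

riddle

Compare letters: s→v is +3, i→l is +3, m→p is +3 — a constant shift. It's a constant shift of +3 (ROT3).
Reversing it on ulggoh: u−3=r, l−3=i, g−3=d, g−3=d, o−3=l, h−3=e.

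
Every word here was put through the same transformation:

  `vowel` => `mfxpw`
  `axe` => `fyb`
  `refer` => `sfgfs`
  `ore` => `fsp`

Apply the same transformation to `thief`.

gfjiu

The word is reversed, then every letter is shifted forward by 1.
For thief: reverse → feiht; then shift: f+1=g, e+1=f, i+1=j, h+1=i, t+1=u.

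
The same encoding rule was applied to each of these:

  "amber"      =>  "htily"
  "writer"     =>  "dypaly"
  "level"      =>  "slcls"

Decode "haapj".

Compare letters: a→h is +7, m→t is +7, b→i is +7 — a constant shift. Every letter moves 7 places later in the alphabet, wrapping around z→a.
Reversing it on haapj: h−7=a, a−7=t, a−7=t, p−7=i, j−7=c.

attic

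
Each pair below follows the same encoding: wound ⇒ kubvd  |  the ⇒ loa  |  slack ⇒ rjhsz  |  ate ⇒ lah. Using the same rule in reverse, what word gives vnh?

ago

The output letters match the input read backwards, each shifted +7: wound reversed is dnuow. The word is reversed, then every letter is shifted forward by 7.
Reversing it on vnh: shift back: v−7=o, n−7=g, h−7=a → oga; then reverse → ago.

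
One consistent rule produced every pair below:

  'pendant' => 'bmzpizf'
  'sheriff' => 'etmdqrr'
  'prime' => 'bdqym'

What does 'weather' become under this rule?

The shift depends on letter class: consonant p→b is +12, but vowel e→m is +8. The rule splits by letter class: vowels +8, consonants +12.
For weather: w(cons)+12=i, e(vowel)+8=m, a(vowel)+8=i, t(cons)+12=f, h(cons)+12=t, e(vowel)+8=m, r(cons)+12=d.

imiftmd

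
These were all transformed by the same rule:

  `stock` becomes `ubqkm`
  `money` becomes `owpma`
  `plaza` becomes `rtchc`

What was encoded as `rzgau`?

Shifts by position in stock: pos 0: s→u (+2), pos 1: t→b (+8), pos 2: o→q (+2), pos 3: c→k (+8) — repeating every 2. A repeating key of period 2 is used — shifts +2, +8 over and over.
Undoing it on rzgau: r−2=p, z−8=r, g−2=e, a−8=s, u−2=s.

press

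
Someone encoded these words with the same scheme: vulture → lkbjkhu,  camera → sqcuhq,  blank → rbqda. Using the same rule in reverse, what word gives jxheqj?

throat

Compare letters: v→l is +16, u→k is +16, l→b is +16 — a constant shift. This is a Caesar cipher with shift 16.
Undoing it on jxheqj: j−16=t, x−16=h, h−16=r, e−16=o, q−16=a, j−16=t.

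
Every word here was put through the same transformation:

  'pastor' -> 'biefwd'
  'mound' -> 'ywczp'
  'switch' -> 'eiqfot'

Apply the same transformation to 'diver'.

The shift depends on letter class: consonant p→b is +12, but vowel a→i is +8. Vowels shift forward by 8 and consonants shift forward by 12.
On diver: d(cons)+12=p, i(vowel)+8=q, v(cons)+12=h, e(vowel)+8=m, r(cons)+12=d.

pqhmd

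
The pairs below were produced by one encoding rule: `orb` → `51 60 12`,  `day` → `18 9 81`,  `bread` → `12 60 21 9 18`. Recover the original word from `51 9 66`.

Each letter becomes 3×(its alphabet position, a=1..z=26) + 6.
Undoing it on 51 9 66: 51→(51−6)÷3=15=o, 9→(9−6)÷3=1=a, 66→(66−6)÷3=20=t.

oat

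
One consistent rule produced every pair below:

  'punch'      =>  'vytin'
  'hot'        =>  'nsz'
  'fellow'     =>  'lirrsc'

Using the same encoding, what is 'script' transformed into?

yixmvz

Two shifts are in play — +4 for a/e/i/o/u, +6 for every other letter.
Applying it to script: s(cons)+6=y, c(cons)+6=i, r(cons)+6=x, i(vowel)+4=m, p(cons)+6=v, t(cons)+6=z.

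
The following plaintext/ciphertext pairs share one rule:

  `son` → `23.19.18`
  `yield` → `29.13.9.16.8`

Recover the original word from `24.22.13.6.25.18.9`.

s is letter #19 and maps to 23: an offset of 4. Letters become their 1-based position plus 4 (so a→5, b→6, …).
Undoing it on 24.22.13.6.25.18.9: 24→(24−4)÷1=20=t, 22→(22−4)÷1=18=r, 13→(13−4)÷1=9=i, 6→(6−4)÷1=2=b, 25→(25−4)÷1=21=u, 18→(18−4)÷1=14=n, 9→(9−4)÷1=5=e.

tribune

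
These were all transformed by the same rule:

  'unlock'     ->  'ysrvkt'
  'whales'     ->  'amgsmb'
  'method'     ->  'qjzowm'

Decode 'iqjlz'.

elder

In unlock: u→y is +4, n→s is +5, l→r is +6, o→v is +7 — the shift increases by 1 each position. Letter i (0-indexed) is shifted by i+4, so successive shifts are 4, 5, 6, ….
Reversing it on iqjlz: i−4=e, q−5=l, j−6=d, l−7=e, z−8=r.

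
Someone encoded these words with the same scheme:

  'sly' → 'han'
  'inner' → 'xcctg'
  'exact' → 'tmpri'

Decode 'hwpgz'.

shark

Compare letters: s→h is +15, l→a is +15, y→n is +15 — a constant shift. It's a constant shift of +15 (ROT15).
Decoding hwpgz: h−15=s, w−15=h, p−15=a, g−15=r, z−15=k.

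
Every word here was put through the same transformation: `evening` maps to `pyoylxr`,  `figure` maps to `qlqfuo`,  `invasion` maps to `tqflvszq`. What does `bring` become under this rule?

musyj

Shifts by position in evening: pos 0: e→p (+11), pos 1: v→y (+3), pos 2: e→o (+10), pos 3: n→y (+11), pos 4: i→l (+3), pos 5: n→x (+10) — repeating every 3. A repeating key of period 3 is used — shifts +11, +3, +10 over and over.
Applying it to bring: b+11=m, r+3=u, i+10=s, n+11=y, g+3=j.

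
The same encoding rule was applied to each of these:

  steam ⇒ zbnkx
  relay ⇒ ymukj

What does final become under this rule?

In steam: s→z is +7, t→b is +8, e→n is +9, a→k is +10 — the shift increases by 1 each position. The shift increases by 1 at each position, starting from +7: 7, 8, 9, ….
For final: f+7=m, i+8=q, n+9=w, a+10=k, l+11=w.

mqwkw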